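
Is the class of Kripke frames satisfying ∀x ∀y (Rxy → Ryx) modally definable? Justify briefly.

The condition is symmetry. A defining modal formula is q → □◇q.
Suppose q→□◇q is valid. Take Rxy and set V(q)={x}. Then q at x, so □◇q at x, so ◇q at y, so some z with Ryz has q; z=x, i.e. Ryx.

Definable; q → □◇q defines it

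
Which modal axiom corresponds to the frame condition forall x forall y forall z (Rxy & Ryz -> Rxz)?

□ψ → □□ψ

This is transitivity; the standard corresponding axiom is 4: □ψ → □□ψ.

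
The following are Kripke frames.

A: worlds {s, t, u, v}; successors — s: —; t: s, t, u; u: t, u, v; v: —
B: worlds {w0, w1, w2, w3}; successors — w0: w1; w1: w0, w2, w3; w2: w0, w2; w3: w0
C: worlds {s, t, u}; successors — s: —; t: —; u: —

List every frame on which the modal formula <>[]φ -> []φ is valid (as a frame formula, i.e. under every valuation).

C

The schema corresponds to the Euclidean property: forall x forall y forall z (Rxy & Rxz -> Ryz).
A: fails — Rts and Rts but not Rss.
B: fails — Rw0w1 and Rw0w1 but not Rw1w1.
C: condition met.
Valid on: C.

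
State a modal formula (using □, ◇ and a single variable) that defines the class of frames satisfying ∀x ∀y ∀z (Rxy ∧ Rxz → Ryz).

This is the Euclidean property; the standard corresponding axiom is 5: ◇r → □◇r.
Suppose ◇r→□◇r is valid. Take Rxy, Rxz and set V(r)={y}. Then ◇r at x, so □◇r at x, so ◇r at z, so some w with Rzw has r; w=y, i.e. Rzy. By symmetry of the argument, Ryz.

◇r → □◇r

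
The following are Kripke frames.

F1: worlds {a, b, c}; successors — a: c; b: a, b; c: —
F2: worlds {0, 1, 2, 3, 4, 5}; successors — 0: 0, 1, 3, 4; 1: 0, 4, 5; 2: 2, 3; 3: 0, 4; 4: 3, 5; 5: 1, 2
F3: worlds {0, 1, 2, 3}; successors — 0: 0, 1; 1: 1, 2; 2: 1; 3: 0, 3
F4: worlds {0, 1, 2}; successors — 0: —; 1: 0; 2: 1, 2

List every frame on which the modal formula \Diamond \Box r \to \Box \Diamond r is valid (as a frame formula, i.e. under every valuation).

Frame correspondent (Sahlqvist): \forall x \forall y \forall z (Rxy \wedge Rxz \to \exists w (Ryw \wedge Rzw)) — i.e. convergence.
F1: fails — Rac and Rac but c and c have no common successor.
F2: fails — R04 and R03 but 4 and 3 have no common successor.
F3: holds.
F4: fails — R10 and R10 but 0 and 0 have no common successor.
Valid on: F3.

F3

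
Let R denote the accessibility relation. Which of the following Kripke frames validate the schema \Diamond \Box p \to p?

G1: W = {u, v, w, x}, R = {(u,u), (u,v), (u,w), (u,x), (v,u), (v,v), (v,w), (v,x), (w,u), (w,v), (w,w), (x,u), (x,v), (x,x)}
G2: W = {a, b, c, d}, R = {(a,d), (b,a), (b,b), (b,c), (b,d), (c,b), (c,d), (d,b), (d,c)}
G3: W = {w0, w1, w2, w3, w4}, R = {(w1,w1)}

This is the axiom for symmetry; its first-order frame correspondent is \forall x \forall y (Rxy \to Ryx).
G1: satisfies the condition.
G2: fails — Rba but not Rab.
G3: satisfies the condition.
Valid on: G1, G3.

G1, G3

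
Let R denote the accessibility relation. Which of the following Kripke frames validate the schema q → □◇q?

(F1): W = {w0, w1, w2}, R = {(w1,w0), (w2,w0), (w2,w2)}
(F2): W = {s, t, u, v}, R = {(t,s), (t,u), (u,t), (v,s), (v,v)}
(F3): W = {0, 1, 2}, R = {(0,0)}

Frame correspondent (Sahlqvist): ∀x ∀y (Rxy → Ryx) — i.e. symmetry.
(F1): fails — Rw1w0 but not Rw0w1.
(F2): fails — Rvs but not Rsv.
(F3): holds.

(F3)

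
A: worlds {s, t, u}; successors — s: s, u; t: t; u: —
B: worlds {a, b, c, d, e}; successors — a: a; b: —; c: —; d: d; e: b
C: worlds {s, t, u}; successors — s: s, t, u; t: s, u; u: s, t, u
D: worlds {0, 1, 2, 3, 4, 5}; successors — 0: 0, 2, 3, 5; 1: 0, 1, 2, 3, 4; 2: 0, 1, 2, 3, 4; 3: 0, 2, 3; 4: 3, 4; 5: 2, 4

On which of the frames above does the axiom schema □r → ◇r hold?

C, D

This is the axiom for seriality; its first-order frame correspondent is ∀x ∃y Rxy.
A: fails — world u has no successor.
B: fails — world b has no successor.
C: holds.
D: holds.
Valid on: C, D.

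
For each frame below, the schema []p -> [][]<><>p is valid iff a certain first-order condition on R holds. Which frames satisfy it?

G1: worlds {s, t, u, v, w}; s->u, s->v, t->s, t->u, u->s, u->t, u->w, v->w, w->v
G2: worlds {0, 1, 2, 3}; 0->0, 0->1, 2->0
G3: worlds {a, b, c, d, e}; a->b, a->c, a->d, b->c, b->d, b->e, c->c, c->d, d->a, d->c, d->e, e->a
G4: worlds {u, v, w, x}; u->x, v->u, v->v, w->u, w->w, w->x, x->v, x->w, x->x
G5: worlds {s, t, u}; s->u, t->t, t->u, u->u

G3, G4, G5

This is the axiom for a generalized confluence (Geach) condition; its first-order frame correspondent is forall x forall z (x R^2 z -> exists w (xRw & z R^2 w)).
G1: fails — sR²s but no w* with sRw* and sR²w*.
G2: fails — 0R²1 but no w with 0Rw and 1R²w.
G3: ✓.
G4: ✓.
G5: ✓.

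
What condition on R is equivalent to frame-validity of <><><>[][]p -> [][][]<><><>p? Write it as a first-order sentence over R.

forall x forall y forall z ((x R^3 y & x R^3 z) -> exists w (y R^2 w & z R^3 w))

This is a Sahlqvist (Geach-type) schema ◇^3□^2p → □^3◇^3p.
Minimal-valuation argument: fix x; take any y with xR^3y and any z with xR^3z. Set V(p) to the set of worlds R-reachable from y in exactly 2 steps. Then □^2p holds at y, so the antecedent holds at x; validity forces ◇^3p at z, giving a w with zR^3w and yR^2w.
First-order correspondent: forall x forall y forall z ((x R^3 y & x R^3 z) -> exists w (y R^2 w & z R^3 w)).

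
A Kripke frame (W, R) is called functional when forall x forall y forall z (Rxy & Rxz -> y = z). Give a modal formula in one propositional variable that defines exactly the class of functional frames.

The condition is partial functionality. The CD schema ◇p → □p defines it.

◇p → □p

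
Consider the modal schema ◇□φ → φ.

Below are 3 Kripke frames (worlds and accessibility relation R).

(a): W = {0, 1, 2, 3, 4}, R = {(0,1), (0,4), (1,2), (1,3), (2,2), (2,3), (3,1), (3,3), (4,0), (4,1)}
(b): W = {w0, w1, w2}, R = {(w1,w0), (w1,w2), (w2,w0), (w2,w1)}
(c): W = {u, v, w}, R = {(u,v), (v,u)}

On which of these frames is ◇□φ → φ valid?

(c)

The schema corresponds to symmetry: ∀x ∀y (Rxy → Ryx).
(a): fails — R12 but not R21.
(b): fails — Rw1w0 but not Rw0w1.
(c): satisfies the condition.
Valid on: (c).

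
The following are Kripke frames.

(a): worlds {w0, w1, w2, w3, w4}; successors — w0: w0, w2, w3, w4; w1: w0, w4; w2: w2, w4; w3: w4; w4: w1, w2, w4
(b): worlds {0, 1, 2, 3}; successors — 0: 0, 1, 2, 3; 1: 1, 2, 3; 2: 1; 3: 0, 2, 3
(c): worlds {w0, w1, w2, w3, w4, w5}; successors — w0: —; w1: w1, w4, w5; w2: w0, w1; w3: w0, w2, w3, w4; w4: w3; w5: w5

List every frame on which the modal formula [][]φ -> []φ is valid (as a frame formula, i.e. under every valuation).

(a), (b)

The schema corresponds to density: forall x forall y (Rxy -> exists z (Rxz & Rzy)).
(a): ✓.
(b): ✓.
(c): fails — Rw2w0 but no z with Rw2z and Rzw0.
Valid on: (a), (b).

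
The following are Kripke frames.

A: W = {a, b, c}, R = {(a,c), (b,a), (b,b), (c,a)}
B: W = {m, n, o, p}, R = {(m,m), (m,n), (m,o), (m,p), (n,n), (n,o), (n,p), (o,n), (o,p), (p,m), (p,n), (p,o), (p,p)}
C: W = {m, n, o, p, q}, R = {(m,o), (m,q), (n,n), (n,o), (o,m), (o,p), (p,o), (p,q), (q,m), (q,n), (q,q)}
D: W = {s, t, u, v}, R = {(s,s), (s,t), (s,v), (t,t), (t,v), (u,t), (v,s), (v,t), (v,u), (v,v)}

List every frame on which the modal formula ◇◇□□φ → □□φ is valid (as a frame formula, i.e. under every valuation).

This is the axiom for a generalized confluence (Geach) condition; its first-order frame correspondent is ∀x ∀y ∀z ((xR²y ∧ xR²z) → ∃w (yR²w ∧ z = w)).
A: fails — bR²a, bR²b but no w with aR²w and b=w.
B: satisfies the condition.
C: fails — mR²n, mR²q but no w with nR²w and q=w.
D: fails — sR²u, sR²s but no w with uR²w and s=w.
Valid on: B.

B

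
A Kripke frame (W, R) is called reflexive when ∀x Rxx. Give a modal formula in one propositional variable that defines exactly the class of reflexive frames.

A defining formula is □q → q (the T axiom).
Suppose □q→q is valid. At any x set V(q)={w : Rxw}. Then □q holds at x, so q holds at x, i.e. Rxx.

□q → q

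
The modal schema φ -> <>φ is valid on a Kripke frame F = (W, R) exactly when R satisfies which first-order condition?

This is frame-equivalent to □φ → φ (substitute ¬φ for φ and contrapose).
Suppose □φ→φ is valid. At any x set V(φ)={w : Rxw}. Then □φ holds at x, so φ holds at x, i.e. Rxx.

reflexivity: forall x Rxx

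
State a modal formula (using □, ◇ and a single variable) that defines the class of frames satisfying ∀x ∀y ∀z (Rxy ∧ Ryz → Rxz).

This is transitivity; the standard corresponding axiom is 4: □s → □□s.

□s → □□s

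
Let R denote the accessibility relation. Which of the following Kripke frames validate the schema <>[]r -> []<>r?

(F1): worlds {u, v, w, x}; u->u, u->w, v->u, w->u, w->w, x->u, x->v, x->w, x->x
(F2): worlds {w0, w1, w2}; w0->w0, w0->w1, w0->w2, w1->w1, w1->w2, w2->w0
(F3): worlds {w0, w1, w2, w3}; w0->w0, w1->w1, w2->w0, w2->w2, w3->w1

(F1), (F3)

This is the axiom for convergence; its first-order frame correspondent is forall x forall y forall z (Rxy & Rxz -> exists w (Ryw & Rzw)).
(F1): ✓.
(F2): fails — Rw0w1 and Rw0w2 but w1 and w2 have no common successor.
(F3): ✓.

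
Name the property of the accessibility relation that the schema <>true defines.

◇⊤ holds at w iff w has a successor, so frame-validity of ◇⊤ is exactly seriality. Equivalently via □ψ → ◇ψ:
Suppose □ψ→◇ψ is valid. At any x set V(ψ)=W. Then □ψ at x, so ◇ψ at x, so x has a successor.
Conversely, any frame satisfying forall x exists y Rxy validates the schema.
Frame condition: forall x exists y Rxy.

Seriality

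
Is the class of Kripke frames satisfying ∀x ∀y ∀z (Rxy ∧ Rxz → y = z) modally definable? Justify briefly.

Definable; ◇q → □q defines it

This is a Sahlqvist condition; the CD axiom ◇q → □q defines it.
Suppose ◇q→□q is valid. Take Rxy, Rxz and set V(q)={y}. Then ◇q at x, so □q at x, so q at z, i.e. z=y.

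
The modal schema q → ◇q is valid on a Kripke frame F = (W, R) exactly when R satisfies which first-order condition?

Reflexivity

Equivalently (dual form): □q → q.
Suppose □q→q is valid. At any x set V(q)={w : Rxw}. Then □q holds at x, so q holds at x, i.e. Rxx.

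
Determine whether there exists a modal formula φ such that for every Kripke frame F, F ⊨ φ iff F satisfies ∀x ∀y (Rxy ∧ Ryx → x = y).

Not modally definable

Modal frame validity is preserved under surjective bounded morphisms.
The 4-cycle (worlds s,t,u,v with s→t→u→v→s) is antisymmetric. Sending even-indexed worlds to • and odd-indexed worlds to ∘ is a surjective bounded morphism onto the two-world frame with •↔∘, which is not antisymmetric.
So the class is not modally definable.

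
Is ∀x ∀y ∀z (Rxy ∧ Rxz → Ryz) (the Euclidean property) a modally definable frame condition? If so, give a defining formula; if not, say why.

Definable; ◇p → □◇p defines it

Yes: it is the Euclidean property, defined by the 5 schema ◇p → □◇p.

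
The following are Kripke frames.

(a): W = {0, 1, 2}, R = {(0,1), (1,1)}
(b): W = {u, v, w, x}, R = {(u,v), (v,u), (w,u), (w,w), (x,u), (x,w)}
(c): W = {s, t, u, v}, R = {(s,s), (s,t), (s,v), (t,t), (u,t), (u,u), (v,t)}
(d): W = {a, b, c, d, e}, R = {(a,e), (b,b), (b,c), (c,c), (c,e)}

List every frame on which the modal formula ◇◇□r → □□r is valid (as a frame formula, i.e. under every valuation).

(a)

Frame correspondent (Sahlqvist): ∀x ∀y ∀z ((xR²y ∧ xR²z) → ∃w (yRw ∧ z = w)) — i.e. a generalized confluence (Geach) condition.
(a): holds.
(b): fails — uR²u, uR²u but no t with uRt and u=t.
(c): fails — sR²t, sR²s but no w with tRw and s=w.
(d): fails — bR²b, bR²e but no w with bRw and e=w.
Valid on: (a).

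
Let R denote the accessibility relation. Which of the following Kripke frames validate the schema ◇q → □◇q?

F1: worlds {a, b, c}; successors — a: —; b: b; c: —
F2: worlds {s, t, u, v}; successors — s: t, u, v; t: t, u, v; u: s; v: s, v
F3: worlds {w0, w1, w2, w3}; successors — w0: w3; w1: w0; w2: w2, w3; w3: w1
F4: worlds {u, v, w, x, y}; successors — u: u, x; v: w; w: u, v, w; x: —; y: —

F1

This is the axiom for the Euclidean property; its first-order frame correspondent is ∀x ∀y ∀z (Rxy ∧ Rxz → Ryz).
F1: ✓.
F2: fails — Rsv and Rsu but not Rvu.
F3: fails — Rw0w3 and Rw0w3 but not Rw3w3.
F4: fails — Rux and Ruu but not Rxu.
Valid on: F1.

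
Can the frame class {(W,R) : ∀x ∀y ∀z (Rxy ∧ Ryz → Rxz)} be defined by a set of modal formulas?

This is a Sahlqvist condition; the 4 axiom □q → □□q defines it.

Definable; □q → □□q defines it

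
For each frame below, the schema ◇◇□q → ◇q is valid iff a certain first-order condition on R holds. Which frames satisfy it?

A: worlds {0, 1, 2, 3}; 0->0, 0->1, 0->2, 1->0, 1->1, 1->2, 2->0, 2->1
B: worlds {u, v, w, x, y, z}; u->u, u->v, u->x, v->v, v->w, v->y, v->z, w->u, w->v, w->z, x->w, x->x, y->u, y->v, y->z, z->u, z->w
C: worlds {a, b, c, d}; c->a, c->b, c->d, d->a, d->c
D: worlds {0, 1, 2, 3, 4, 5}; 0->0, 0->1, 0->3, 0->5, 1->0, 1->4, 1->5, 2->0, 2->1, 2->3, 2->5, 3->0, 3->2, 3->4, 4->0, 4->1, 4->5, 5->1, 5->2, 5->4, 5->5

Frame correspondent (Sahlqvist): ∀x ∀y (xR²y → ∃w (yRw ∧ xRw)) — i.e. a generalized confluence (Geach) condition.
A: ✓.
B: fails — wR²x but no t with xRt and wRt.
C: fails — cR²a but no w with aRw and cRw.
D: ✓.
Valid on: A, D.

A, D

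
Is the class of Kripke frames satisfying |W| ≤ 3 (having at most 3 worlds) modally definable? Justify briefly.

Modal frame validity is preserved under disjoint unions.
Any modal formula valid on each of 4 disjoint one-world frames is valid on their disjoint union (validity is preserved under disjoint unions). Each one-world frame has |W|=1≤3, but the union has |W|=4.
Hence having at most 3 worlds is not modally definable.

Not modally definable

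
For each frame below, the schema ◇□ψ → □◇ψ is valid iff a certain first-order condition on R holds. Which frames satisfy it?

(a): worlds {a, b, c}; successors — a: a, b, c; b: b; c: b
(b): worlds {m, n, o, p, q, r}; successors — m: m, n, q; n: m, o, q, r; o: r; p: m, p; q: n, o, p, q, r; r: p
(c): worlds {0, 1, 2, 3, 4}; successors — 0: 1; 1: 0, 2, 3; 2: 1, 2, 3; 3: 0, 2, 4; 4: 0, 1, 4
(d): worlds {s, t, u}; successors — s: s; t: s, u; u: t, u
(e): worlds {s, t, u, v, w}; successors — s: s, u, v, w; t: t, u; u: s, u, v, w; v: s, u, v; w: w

(a)

The schema corresponds to convergence: ∀x ∀y ∀z (Rxy ∧ Rxz → ∃w (Ryw ∧ Rzw)).
(a): holds.
(b): fails — Rnr and Rno but r and o have no common successor.
(c): fails — R10 and R13 but 0 and 3 have no common successor.
(d): fails — Rts and Rtu but s and u have no common successor.
(e): fails — Rsv and Rsw but v and w have no common successor.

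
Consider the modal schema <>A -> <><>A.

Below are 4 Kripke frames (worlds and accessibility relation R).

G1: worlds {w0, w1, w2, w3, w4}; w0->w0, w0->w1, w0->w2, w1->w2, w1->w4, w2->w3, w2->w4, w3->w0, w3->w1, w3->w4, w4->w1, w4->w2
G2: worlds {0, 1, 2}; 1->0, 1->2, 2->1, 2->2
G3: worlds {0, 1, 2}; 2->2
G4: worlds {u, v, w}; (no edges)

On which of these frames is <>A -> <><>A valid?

This is the axiom for a generalized confluence (Geach) condition; its first-order frame correspondent is forall x forall y (xRy -> exists w (y = w & x R^2 w)).
G1: fails — w2Rw3 but no w with w3=w and w2R²w.
G2: fails — 1R0 but no w with 0=w and 1R²w.
G3: holds.
G4: holds.
Valid on: G3, G4.

G3, G4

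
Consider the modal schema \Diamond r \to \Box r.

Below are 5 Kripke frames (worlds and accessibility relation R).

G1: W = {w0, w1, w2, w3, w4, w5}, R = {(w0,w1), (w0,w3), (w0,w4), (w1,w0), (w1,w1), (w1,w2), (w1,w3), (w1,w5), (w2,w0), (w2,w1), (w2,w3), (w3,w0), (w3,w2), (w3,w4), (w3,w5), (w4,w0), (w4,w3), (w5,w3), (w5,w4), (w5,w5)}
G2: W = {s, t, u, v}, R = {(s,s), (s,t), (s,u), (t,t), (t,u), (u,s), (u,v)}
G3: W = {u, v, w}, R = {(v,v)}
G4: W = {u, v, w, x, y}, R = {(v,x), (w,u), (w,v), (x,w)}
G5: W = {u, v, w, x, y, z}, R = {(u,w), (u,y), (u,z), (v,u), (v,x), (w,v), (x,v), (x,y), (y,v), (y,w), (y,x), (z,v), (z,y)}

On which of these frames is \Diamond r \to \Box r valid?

The schema corresponds to partial functionality: \forall x \forall y \forall z (Rxy \wedge Rxz \to y = z).
G1: fails — w0 sees both w1 and w3.
G2: fails — s sees both s and t.
G3: satisfies the condition.
G4: fails — w sees both u and v.
G5: fails — u sees both w and y.
Valid on: G3.

G3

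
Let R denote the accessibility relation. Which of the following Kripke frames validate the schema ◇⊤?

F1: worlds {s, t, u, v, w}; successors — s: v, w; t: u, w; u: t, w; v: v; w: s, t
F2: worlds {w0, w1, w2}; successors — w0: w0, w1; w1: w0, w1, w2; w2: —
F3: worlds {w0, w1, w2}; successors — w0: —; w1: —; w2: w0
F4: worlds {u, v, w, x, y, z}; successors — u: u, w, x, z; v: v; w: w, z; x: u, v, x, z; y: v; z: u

The schema corresponds to seriality: ∀x ∃y Rxy.
F1: holds.
F2: fails — world w2 has no successor.
F3: fails — world w0 has no successor.
F4: holds.
Valid on: F1, F4.

F1, F4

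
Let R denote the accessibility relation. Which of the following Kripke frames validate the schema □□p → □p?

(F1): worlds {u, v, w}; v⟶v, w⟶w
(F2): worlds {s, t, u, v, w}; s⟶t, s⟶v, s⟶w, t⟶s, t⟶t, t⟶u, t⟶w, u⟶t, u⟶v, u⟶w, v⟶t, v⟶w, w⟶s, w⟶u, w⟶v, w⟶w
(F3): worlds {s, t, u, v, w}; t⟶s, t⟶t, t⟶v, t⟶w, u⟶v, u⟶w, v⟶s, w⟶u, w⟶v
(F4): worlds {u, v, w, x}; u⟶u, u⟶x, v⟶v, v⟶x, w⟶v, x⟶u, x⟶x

This is the axiom for density; its first-order frame correspondent is ∀x ∀y (Rxy → ∃z (Rxz ∧ Rzy)).
(F1): ✓.
(F2): ✓.
(F3): fails — Ruw but no z with Ruz and Rzw.
(F4): ✓.

(F1), (F2), (F4)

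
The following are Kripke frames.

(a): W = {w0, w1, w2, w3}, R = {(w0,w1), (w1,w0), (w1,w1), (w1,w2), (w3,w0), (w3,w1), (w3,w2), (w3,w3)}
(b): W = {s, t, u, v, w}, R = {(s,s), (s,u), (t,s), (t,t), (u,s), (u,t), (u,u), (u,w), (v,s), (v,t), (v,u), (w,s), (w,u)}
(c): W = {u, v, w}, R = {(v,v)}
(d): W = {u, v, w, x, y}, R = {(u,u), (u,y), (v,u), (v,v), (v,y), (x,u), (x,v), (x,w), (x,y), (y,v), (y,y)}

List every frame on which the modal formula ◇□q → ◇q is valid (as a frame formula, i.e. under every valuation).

(b), (c)

Frame correspondent (Sahlqvist): ∀x ∀y (xRy → ∃w (yRw ∧ xRw)) — i.e. a generalized confluence (Geach) condition.
(a): fails — w1Rw2 but no w with w2Rw and w1Rw.
(b): condition met.
(c): condition met.
(d): fails — xRw but no t with wRt and xRt.
Valid on: (b), (c).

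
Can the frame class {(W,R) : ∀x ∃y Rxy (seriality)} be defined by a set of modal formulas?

Yes, by □p → ◇p

Yes: it is seriality, defined by the D schema □p → ◇p.
Suppose □p→◇p is valid. At any x set V(p)=W. Then □p at x, so ◇p at x, so x has a successor.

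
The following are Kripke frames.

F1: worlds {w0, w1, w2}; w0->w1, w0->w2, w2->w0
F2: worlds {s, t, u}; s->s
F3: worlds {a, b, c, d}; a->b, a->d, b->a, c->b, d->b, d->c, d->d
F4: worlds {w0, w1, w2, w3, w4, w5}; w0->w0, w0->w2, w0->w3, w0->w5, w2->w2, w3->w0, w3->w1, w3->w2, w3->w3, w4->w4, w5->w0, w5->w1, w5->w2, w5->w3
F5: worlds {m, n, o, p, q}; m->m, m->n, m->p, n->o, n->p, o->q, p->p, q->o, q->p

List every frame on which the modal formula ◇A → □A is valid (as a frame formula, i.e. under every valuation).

F2

Frame correspondent (Sahlqvist): ∀x ∀y ∀z (Rxy ∧ Rxz → y = z) — i.e. partial functionality.
F1: fails — w0 sees both w1 and w2.
F2: ✓.
F3: fails — a sees both b and d.
F4: fails — w0 sees both w0 and w2.
F5: fails — m sees both m and n.
Valid on: F2.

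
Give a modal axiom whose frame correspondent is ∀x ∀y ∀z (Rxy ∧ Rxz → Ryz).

This is the Euclidean property; the standard corresponding axiom is 5: ◇ψ → □◇ψ.
Suppose ◇ψ→□◇ψ is valid. Take Rxy, Rxz and set V(ψ)={y}. Then ◇ψ at x, so □◇ψ at x, so ◇ψ at z, so some w with Rzw has ψ; w=y, i.e. Rzy. By symmetry of the argument, Ryz.

◇ψ → □◇ψ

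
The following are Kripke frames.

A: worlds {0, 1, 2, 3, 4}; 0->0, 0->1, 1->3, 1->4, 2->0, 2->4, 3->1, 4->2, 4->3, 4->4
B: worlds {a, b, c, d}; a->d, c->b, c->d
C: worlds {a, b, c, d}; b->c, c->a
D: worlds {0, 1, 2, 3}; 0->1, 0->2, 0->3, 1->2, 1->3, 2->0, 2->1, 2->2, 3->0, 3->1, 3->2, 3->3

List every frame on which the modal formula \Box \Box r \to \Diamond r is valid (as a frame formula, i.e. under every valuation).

This is the axiom for a generalized confluence (Geach) condition; its first-order frame correspondent is \forall x \exists w (x R^2 w \wedge xRw).
A: fails — at 3 but no w with 3R²w and 3Rw.
B: fails — at a but no w with aR²w and aRw.
C: fails — at a but no w with aR²w and aRw.
D: holds.
Valid on: D.

D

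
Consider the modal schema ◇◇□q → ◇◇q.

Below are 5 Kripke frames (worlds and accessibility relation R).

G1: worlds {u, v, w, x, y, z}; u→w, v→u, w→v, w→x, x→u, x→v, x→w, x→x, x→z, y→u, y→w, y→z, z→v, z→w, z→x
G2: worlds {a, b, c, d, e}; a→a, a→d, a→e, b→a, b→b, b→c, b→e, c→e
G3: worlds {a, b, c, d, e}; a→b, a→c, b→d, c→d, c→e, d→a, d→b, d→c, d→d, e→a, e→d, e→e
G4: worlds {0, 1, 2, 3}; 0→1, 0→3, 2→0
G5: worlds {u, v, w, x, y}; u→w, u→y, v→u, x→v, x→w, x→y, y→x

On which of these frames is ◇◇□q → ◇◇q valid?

Frame correspondent (Sahlqvist): ∀x ∀y (xR²y → ∃w (yRw ∧ xR²w)) — i.e. a generalized confluence (Geach) condition.
G1: fails — uR²v but no t with vRt and uR²t.
G2: fails — aR²d but no w with dRw and aR²w.
G3: ✓.
G4: fails — 2R²1 but no w with 1Rw and 2R²w.
G5: fails — uR²x but no t with xRt and uR²t.
Valid on: G3.

G3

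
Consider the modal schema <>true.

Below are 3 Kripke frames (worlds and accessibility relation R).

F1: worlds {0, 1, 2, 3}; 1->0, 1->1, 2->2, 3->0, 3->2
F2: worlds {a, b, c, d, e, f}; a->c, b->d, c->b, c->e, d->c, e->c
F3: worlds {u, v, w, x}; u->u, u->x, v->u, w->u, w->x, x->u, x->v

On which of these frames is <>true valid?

F3

Frame correspondent (Sahlqvist): forall x exists y Rxy — i.e. seriality.
F1: fails — world 0 has no successor.
F2: fails — world f has no successor.
F3: holds.
Valid on: F3.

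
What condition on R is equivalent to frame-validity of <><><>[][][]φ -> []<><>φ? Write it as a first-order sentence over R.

This is a Sahlqvist (Geach-type) schema ◇^3□^3φ → □^1◇^2φ.
First-order correspondent: forall x forall y forall z ((x R^3 y & xRz) -> exists w (y R^3 w & z R^2 w)).

forall x forall y forall z ((x R^3 y & xRz) -> exists w (y R^3 w & z R^2 w))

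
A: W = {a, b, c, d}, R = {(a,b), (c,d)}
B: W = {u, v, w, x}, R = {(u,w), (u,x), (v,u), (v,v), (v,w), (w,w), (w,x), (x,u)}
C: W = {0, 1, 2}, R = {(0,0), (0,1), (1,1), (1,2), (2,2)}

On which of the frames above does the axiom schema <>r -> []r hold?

A

The schema corresponds to partial functionality: forall x forall y forall z (Rxy & Rxz -> y = z).
A: holds.
B: fails — u sees both w and x.
C: fails — 0 sees both 0 and 1.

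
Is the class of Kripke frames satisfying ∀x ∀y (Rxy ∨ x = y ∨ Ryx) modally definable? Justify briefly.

Not definable by any modal formula

Any modally definable frame class is closed under disjoint unions.
Take 2 disjoint single-world reflexive frames: each is trivially connected, but their disjoint union has 2 worlds with no edge between distinct components, so it is not connected.
Hence connectedness of R is not modally definable.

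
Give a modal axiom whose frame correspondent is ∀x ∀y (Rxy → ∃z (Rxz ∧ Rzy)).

□□r → □r

The condition is density. The C4 schema □□r → □r defines it.
Suppose □□r→□r is valid. Take Rxy and set V(r)={w : xR²w}. Then □□r at x, so □r at x, so r at y, i.e. ∃z(Rxz∧Rzy).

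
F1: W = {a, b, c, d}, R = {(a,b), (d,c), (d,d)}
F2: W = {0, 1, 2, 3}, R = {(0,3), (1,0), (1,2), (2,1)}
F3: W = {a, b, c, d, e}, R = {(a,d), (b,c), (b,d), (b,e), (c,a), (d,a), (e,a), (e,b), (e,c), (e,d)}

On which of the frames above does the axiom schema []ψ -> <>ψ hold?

Frame correspondent (Sahlqvist): forall x exists y Rxy — i.e. seriality.
F1: fails — world b has no successor.
F2: fails — world 3 has no successor.
F3: ✓.

F3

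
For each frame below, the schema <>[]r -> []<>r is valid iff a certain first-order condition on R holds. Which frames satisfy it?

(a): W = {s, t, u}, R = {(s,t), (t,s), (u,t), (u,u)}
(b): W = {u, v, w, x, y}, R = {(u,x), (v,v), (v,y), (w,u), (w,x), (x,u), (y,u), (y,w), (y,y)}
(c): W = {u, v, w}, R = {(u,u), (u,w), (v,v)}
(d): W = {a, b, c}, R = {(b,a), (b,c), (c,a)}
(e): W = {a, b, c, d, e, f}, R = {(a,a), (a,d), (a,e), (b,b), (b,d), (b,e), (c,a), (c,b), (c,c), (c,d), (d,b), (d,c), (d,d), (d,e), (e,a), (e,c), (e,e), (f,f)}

The schema corresponds to convergence: forall x forall y forall z (Rxy & Rxz -> exists w (Ryw & Rzw)).
(a): fails — Rut and Ruu but t and u have no common successor.
(b): fails — Rwu and Rwx but u and x have no common successor.
(c): fails — Ruw and Ruw but w and w have no common successor.
(d): fails — Rba and Rba but a and a have no common successor.
(e): satisfies the condition.

(e)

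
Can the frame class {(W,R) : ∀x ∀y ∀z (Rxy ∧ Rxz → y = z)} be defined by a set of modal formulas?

This is a Sahlqvist condition; the CD axiom ◇r → □r defines it.

Yes, by ◇r → □r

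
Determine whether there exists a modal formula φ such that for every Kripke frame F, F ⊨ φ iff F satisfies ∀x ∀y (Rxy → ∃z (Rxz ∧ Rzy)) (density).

This is a Sahlqvist condition; the C4 axiom □□q → □q defines it.
Suppose □□q→□q is valid. Take Rxy and set V(q)={w : xR²w}. Then □□q at x, so □q at x, so q at y, i.e. ∃z(Rxz∧Rzy).

Yes, by □□q → □q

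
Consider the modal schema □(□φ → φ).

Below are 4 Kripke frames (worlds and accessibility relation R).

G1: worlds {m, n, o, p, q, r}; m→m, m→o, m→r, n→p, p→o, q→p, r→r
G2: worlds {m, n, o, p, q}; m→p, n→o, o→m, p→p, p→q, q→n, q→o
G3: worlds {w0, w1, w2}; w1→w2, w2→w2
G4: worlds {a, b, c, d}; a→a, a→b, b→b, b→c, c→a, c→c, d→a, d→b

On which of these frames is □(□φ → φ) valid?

G3, G4

Frame correspondent (Sahlqvist): ∀x ∀y (Rxy → Ryy) — i.e. shift-reflexivity.
G1: fails — Rpo but not Roo.
G2: fails — Rom but not Rmm.
G3: condition met.
G4: condition met.
Valid on: G3, G4.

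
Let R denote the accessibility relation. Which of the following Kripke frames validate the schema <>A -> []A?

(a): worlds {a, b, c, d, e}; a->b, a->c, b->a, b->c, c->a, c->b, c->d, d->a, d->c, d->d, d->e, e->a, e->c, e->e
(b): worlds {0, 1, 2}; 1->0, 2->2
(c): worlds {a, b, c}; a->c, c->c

This is the axiom for partial functionality; its first-order frame correspondent is forall x forall y forall z (Rxy & Rxz -> y = z).
(a): fails — a sees both b and c.
(b): holds.
(c): holds.
Valid on: (b), (c).

(b), (c)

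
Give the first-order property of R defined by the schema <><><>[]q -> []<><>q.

This is a Sahlqvist (Geach-type) schema ◇^3□^1q → □^1◇^2q.
First-order correspondent: forall x forall y forall z ((x R^3 y & xRz) -> exists w (yRw & z R^2 w)).

forall x forall y forall z ((x R^3 y & xRz) -> exists w (yRw & z R^2 w))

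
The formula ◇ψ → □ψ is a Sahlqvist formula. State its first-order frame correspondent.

Suppose ◇ψ→□ψ is valid. Take Rxy, Rxz and set V(ψ)={y}. Then ◇ψ at x, so □ψ at x, so ψ at z, i.e. z=y.

Partial functionality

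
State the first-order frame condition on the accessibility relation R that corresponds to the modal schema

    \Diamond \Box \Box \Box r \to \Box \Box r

This is a Sahlqvist (Geach-type) schema ◇^1□^3r → □^2◇^0r.
First-order correspondent: \forall x \forall y \forall z ((xRy \wedge x R^2 z) \to \exists w (y R^3 w \wedge z = w)).

\forall x \forall y \forall z ((xRy \wedge x R^2 z) \to \exists w (y R^3 w \wedge z = w))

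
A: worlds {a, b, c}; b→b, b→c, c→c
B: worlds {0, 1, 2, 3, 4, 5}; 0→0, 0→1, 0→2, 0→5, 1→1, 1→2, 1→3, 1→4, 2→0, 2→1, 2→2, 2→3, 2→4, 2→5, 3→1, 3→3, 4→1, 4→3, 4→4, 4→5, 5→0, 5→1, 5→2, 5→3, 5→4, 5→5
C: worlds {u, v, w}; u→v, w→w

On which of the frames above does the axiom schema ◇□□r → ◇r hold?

This is the axiom for a generalized confluence (Geach) condition; its first-order frame correspondent is ∀x ∀y (xRy → ∃w (yR²w ∧ xRw)).
A: holds.
B: holds.
C: fails — uRv but no t with vR²t and uRt.
Valid on: A, B.

A, B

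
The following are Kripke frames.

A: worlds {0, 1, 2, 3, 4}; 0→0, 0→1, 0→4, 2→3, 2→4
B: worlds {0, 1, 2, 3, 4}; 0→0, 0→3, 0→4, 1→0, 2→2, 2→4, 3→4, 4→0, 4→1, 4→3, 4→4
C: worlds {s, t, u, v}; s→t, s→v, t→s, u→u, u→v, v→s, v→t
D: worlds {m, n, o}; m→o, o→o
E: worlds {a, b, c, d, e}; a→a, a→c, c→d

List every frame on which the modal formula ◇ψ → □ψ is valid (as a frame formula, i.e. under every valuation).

D

Frame correspondent (Sahlqvist): ∀x ∀y ∀z (Rxy ∧ Rxz → y = z) — i.e. partial functionality.
A: fails — 0 sees both 0 and 1.
B: fails — 0 sees both 0 and 3.
C: fails — s sees both t and v.
D: condition met.
E: fails — a sees both a and c.
Valid on: D.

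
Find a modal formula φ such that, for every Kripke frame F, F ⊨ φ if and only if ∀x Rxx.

The condition is reflexivity. The T schema □q → q defines it.
Suppose □q→q is valid. At any x set V(q)={w : Rxw}. Then □q holds at x, so q holds at x, i.e. Rxx.

□q → q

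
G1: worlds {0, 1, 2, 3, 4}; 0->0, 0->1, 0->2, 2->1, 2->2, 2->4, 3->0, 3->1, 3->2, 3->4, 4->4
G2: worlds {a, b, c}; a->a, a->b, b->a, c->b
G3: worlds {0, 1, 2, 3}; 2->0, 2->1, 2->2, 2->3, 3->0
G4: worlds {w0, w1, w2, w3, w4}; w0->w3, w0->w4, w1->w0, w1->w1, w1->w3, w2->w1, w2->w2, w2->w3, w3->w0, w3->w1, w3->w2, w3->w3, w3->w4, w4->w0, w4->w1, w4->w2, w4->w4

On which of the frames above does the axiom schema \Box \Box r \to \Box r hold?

The schema corresponds to density: \forall x \forall y (Rxy \to \exists z (Rxz \wedge Rzy)).
G1: condition met.
G2: fails — Rcb but no z with Rcz and Rzb.
G3: fails — R30 but no z with R3z and Rz0.
G4: condition met.
Valid on: G1, G4.

G1, G4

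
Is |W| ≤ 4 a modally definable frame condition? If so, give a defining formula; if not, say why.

Not modally definable

If a class were modally definable it would be closed under disjoint unions (Goldblatt–Thomason).
Any modal formula valid on each of 5 disjoint one-world frames is valid on their disjoint union (validity is preserved under disjoint unions). Each one-world frame has |W|=1≤4, but the union has |W|=5.
So the class is not modally definable.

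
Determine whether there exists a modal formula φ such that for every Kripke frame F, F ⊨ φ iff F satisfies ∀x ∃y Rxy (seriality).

This is a Sahlqvist condition; the D axiom □p → ◇p defines it.
Suppose □p→◇p is valid. At any x set V(p)=W. Then □p at x, so ◇p at x, so x has a successor.

Yes — defined by □p → ◇p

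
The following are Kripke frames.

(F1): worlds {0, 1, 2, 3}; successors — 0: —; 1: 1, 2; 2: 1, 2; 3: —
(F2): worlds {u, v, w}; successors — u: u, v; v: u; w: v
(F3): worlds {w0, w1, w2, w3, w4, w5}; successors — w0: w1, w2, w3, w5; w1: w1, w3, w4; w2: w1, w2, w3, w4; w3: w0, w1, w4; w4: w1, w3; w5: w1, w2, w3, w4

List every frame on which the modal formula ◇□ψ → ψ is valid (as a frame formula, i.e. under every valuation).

(F1)

Frame correspondent (Sahlqvist): ∀x ∀y (Rxy → Ryx) — i.e. symmetry.
(F1): ✓.
(F2): fails — Rwv but not Rvw.
(F3): fails — Rw0w1 but not Rw1w0.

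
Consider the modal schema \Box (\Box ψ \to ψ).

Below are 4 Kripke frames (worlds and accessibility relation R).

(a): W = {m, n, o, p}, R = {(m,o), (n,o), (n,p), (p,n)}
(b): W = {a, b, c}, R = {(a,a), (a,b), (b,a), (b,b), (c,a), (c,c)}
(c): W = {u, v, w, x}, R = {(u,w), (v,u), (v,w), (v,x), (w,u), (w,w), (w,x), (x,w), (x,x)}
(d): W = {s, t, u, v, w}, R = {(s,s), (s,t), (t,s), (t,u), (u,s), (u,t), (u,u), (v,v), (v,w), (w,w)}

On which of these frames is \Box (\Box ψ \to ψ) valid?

(b)

This is the axiom for shift-reflexivity; its first-order frame correspondent is \forall x \forall y (Rxy \to Ryy).
(a): fails — Rno but not Roo.
(b): ✓.
(c): fails — Rwu but not Ruu.
(d): fails — Rut but not Rtt.
Valid on: (b).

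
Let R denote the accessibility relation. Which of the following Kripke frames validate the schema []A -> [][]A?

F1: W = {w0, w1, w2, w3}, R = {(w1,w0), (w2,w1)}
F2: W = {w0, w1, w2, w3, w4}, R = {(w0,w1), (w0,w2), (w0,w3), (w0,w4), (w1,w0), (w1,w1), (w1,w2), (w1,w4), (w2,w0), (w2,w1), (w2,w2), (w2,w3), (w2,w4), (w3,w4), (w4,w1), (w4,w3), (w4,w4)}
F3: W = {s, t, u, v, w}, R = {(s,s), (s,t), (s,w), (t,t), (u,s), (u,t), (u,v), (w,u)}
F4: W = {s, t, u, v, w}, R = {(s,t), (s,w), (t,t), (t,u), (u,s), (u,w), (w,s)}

none

This is the axiom for transitivity; its first-order frame correspondent is forall x forall y forall z (Rxy & Ryz -> Rxz).
F1: fails — Rw2w1 and Rw1w0 but not Rw2w0.
F2: fails — Rw1w0 and Rw0w3 but not Rw1w3.
F3: fails — Rwu and Ruv but not Rwv.
F4: fails — Rus and Rst but not Rut.
Valid on no frame.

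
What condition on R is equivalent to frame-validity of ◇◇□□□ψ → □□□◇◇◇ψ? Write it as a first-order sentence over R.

∀x ∀y ∀z ((xR²y ∧ xR³z) → ∃w (yR³w ∧ zR³w))

This is a Sahlqvist (Geach-type) schema ◇^2□^3ψ → □^3◇^3ψ.
Minimal-valuation argument: fix x; take any y with xR^2y and any z with xR^3z. Set V(ψ) to the set of worlds R-reachable from y in exactly 3 steps. Then □^3ψ holds at y, so the antecedent holds at x; validity forces ◇^3ψ at z, giving a w with zR^3w and yR^3w.
First-order correspondent: ∀x ∀y ∀z ((xR²y ∧ xR³z) → ∃w (yR³w ∧ zR³w)).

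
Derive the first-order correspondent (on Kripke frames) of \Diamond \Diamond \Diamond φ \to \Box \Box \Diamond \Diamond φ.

This is a Sahlqvist (Geach-type) schema ◇^3□^0φ → □^2◇^2φ.
Minimal-valuation argument: fix x; take any y with xR^3y and any z with xR^2z. Set V(φ) to the set of worlds R-reachable from y in exactly 0 steps. Then □^0φ holds at y, so the antecedent holds at x; validity forces ◇^2φ at z, giving a w with zR^2w and yR^0w.
First-order correspondent: \forall x \forall y \forall z ((x R^3 y \wedge x R^2 z) \to \exists w (y = w \wedge z R^2 w)).

\forall x \forall y \forall z ((x R^3 y \wedge x R^2 z) \to \exists w (y = w \wedge z R^2 w))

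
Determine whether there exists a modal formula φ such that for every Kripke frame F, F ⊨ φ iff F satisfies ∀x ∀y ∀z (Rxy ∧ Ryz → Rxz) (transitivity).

Yes — defined by □q → □□q

This is a Sahlqvist condition; the 4 axiom □q → □□q defines it.
Suppose □q→□□q is valid. Take Rxy, Ryz and set V(q)={w : Rxw}. Then □q at x, so □□q at x, so □q at y, so q at z, i.e. Rxz.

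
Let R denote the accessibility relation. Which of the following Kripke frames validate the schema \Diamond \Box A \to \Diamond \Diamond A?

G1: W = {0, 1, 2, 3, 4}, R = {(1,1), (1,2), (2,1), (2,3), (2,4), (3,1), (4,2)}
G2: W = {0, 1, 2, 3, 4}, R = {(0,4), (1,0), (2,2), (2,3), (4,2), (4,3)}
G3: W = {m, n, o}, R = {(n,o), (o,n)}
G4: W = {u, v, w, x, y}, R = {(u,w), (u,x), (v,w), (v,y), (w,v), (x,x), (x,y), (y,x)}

The schema corresponds to a generalized confluence (Geach) condition: \forall x \forall y (xRy \to \exists w (yRw \wedge x R^2 w)).
G1: condition met.
G2: fails — 2R3 but no w with 3Rw and 2R²w.
G3: condition met.
G4: condition met.
Valid on: G1, G3, G4.

G1, G3, G4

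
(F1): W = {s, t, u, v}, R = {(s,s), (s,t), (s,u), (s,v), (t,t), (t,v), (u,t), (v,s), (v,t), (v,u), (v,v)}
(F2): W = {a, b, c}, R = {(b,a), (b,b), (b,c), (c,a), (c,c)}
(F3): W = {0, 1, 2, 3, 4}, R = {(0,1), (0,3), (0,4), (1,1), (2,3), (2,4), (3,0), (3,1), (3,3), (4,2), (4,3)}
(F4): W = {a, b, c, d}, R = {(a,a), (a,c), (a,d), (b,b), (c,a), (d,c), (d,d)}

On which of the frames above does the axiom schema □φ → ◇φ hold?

The schema corresponds to seriality: ∀x ∃y Rxy.
(F1): satisfies the condition.
(F2): fails — world a has no successor.
(F3): satisfies the condition.
(F4): satisfies the condition.
Valid on: (F1), (F3), (F4).

(F1), (F3), (F4)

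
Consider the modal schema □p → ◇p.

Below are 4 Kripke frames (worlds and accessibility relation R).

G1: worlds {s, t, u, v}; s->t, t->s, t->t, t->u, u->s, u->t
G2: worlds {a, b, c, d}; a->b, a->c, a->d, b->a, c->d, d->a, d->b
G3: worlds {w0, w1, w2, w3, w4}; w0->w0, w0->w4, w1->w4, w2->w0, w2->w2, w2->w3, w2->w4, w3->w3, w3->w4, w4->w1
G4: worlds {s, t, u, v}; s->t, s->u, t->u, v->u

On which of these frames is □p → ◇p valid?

G2, G3

Frame correspondent (Sahlqvist): ∀x ∃y Rxy — i.e. seriality.
G1: fails — world v has no successor.
G2: satisfies the condition.
G3: satisfies the condition.
G4: fails — world u has no successor.
Valid on: G2, G3.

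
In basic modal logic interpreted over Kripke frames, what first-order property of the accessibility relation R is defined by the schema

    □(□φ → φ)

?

shift-reflexivity

This is the T□ axiom.
It corresponds to shift-reflexivity: ∀x ∀y (Rxy → Ryy).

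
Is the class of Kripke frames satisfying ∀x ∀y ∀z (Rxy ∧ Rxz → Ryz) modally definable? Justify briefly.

The condition is the Euclidean property. A defining modal formula is ◇p → □◇p.
Suppose ◇p→□◇p is valid. Take Rxy, Rxz and set V(p)={y}. Then ◇p at x, so □◇p at x, so ◇p at z, so some w with Rzw has p; w=y, i.e. Rzy. By symmetry of the argument, Ryz.

Yes — defined by ◇p → □◇p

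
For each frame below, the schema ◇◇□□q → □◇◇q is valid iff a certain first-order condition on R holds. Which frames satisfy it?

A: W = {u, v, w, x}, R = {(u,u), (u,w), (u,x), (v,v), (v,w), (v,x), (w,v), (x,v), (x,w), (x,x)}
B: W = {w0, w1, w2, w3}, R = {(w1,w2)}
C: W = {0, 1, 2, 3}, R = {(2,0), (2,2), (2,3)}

A, B

The schema corresponds to a generalized confluence (Geach) condition: ∀x ∀y ∀z ((xR²y ∧ xRz) → ∃w (yR²w ∧ zR²w)).
A: condition met.
B: condition met.
C: fails — 2R²0, 2R0 but no w with 0R²w and 0R²w.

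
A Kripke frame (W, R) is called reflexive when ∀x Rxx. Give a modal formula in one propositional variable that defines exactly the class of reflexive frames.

□r → r

The condition is reflexivity. The T schema □r → r defines it.
Suppose □r→r is valid. At any x set V(r)={w : Rxw}. Then □r holds at x, so r holds at x, i.e. Rxx.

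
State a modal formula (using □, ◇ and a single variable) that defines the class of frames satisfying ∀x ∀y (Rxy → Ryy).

This is shift-reflexivity; the standard corresponding axiom is T□: □(□ψ → ψ).
Suppose □(□ψ→ψ) is valid. Take Rxy and set V(ψ)={w : Ryw}. Then at y, □ψ holds; since □(□ψ→ψ) at x, □ψ→ψ at y, so ψ at y, i.e. Ryy.

□(□ψ → ψ)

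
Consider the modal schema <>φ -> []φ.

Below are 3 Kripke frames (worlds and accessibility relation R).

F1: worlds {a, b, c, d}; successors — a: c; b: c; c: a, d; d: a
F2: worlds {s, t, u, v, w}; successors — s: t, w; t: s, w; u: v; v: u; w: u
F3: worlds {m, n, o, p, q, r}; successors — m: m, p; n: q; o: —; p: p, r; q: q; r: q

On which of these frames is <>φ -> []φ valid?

none

This is the axiom for partial functionality; its first-order frame correspondent is forall x forall y forall z (Rxy & Rxz -> y = z).
F1: fails — c sees both a and d.
F2: fails — s sees both t and w.
F3: fails — m sees both m and p.
Valid on no frame.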